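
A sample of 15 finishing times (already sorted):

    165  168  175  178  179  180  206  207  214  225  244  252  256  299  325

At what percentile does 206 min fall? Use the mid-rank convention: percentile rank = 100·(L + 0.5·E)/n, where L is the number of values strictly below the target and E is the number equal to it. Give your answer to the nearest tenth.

43.3

Count below 206: L = 6; count equal: E = 1; n = 15.
Percentile rank = 100·(6 + 0.5·1)/15 = 100·6.5/15 = 43.33.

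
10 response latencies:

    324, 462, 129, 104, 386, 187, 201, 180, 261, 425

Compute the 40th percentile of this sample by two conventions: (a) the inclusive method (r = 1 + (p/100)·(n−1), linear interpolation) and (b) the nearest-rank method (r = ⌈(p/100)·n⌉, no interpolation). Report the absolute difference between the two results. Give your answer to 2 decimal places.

8.40

Sorted: 104, 129, 180, 187, 201, 261, 324, 386, 425, 462.
n = 10.
(a) r = 4.6; between ranks 4 (187) and 5 (201): 195.4.
(b) the nearest-rank method: rank 4 → 187.
|195.4 − 187| = 8.4.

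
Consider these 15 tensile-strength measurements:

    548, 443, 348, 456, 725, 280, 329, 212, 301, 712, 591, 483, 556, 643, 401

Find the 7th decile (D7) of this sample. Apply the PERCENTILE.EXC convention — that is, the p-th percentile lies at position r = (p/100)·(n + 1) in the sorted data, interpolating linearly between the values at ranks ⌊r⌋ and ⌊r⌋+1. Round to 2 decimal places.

563.00

Sorted: 212, 280, 301, 329, 348, 401, 443, 456, 483, 548, 556, 591, 643, 712, 725.
n = 15.
r = (70/100)·(15 + 1) = 11.2.
Rank 11 is 556 and rank 12 is 591.
Interpolate: 556 + 0.2·(591 − 556) = 556 + 0.2·35 = 563.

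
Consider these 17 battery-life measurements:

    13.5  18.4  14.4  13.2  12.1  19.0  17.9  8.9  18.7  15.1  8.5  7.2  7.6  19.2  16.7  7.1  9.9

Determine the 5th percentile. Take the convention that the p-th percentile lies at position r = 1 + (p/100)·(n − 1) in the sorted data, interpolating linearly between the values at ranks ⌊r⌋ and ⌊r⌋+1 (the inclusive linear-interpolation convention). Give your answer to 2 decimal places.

Sorted: 7.1, 7.2, 7.6, 8.5, 8.9, 9.9, 12.1, 13.2, 13.5, 14.4, 15.1, 16.7, 17.9, 18.4, 18.7, 19.0, 19.2.
n = 17.
r = 1 + (5/100)·(17 − 1) = 1 + 0.8 = 1.8.
Rank 1 is 7.1 and rank 2 is 7.2.
Interpolate: 7.1 + 0.8·(7.2 − 7.1) = 7.1 + 0.8·0.1 = 7.18.

7.18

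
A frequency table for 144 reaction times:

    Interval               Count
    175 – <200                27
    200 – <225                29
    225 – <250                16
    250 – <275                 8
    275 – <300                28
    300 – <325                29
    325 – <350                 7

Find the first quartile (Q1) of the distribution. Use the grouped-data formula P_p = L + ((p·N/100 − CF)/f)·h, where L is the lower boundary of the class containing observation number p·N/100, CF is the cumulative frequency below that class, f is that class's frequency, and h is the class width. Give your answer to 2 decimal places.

207.76

N = 144; target position k = 25/100 · 144 = 36.
Cumulative frequencies: 27, 56, 72, 80, 108, 137, 144.
Observation 36 falls in the class 200 – <225.
L = 200, CF = 27, f = 29, h = 25.
P25 = 200 + ((36 − 27)/29)·25 = 200 + 7.75862 = 207.759.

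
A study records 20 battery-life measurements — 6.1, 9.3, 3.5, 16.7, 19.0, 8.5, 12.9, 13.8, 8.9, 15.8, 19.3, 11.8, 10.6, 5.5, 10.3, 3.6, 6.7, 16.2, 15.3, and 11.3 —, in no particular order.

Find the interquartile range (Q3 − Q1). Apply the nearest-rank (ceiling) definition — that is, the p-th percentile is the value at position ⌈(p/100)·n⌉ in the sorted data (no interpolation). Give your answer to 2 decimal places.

8.60

Sorted: 3.5, 3.6, 5.5, 6.1, 6.7, 8.5, 8.9, 9.3, 10.3, 10.6, 11.3, 11.8, 12.9, 13.8, 15.3, 15.8, 16.2, 16.7, 19.0, 19.3.
n = 20.
P25: rank ⌈25/100·20⌉ = 5 → 6.7.
P75: rank ⌈75/100·20⌉ = 15 → 15.3.
Difference: 15.3 − 6.7 = 8.6.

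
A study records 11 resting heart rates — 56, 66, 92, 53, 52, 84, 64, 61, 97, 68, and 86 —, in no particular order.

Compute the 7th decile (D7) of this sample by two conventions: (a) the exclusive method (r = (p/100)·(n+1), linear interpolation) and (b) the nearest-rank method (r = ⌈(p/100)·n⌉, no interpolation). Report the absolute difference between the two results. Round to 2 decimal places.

Sorted: 52, 53, 56, 61, 64, 66, 68, 84, 86, 92, 97.
n = 11.
(a) r = 8.4; between ranks 8 (84) and 9 (86): 84.8.
(b) the nearest-rank method: rank 8 → 84.
|84.8 − 84| = 0.8.

0.80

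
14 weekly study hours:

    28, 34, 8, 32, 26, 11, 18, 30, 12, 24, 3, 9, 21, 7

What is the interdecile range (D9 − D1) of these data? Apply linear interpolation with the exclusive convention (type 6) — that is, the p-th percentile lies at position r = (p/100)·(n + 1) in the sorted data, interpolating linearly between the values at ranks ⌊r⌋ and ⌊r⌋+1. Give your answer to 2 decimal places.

Sorted: 3, 7, 8, 9, 11, 12, 18, 21, 24, 26, 28, 30, 32, 34.
n = 14.
P10: r = 1.5; ranks 1–2 are 3, 7; interpolating gives 5.
P90: r = 13.5; ranks 13–14 are 32, 34; interpolating gives 33.
Difference: 33 − 5 = 28.

28.00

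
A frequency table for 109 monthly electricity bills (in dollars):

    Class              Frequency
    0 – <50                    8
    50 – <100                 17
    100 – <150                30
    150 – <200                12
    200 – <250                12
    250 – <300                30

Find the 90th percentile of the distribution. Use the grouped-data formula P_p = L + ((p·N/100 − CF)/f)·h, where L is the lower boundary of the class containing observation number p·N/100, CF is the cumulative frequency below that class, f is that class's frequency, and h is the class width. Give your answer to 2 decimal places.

281.83

N = 109; target position k = 90/100 · 109 = 98.1.
Cumulative frequencies: 8, 25, 55, 67, 79, 109.
Observation 98.1 falls in the class 250 – <300.
L = 250, CF = 79, f = 30, h = 50.
P90 = 250 + ((98.1 − 79)/30)·50 = 250 + 31.8333 = 281.833.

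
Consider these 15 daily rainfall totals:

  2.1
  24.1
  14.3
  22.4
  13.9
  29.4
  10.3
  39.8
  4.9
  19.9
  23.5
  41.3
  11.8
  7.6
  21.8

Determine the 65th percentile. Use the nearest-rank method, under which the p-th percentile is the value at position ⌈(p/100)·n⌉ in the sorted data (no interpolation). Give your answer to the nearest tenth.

22.4

Sorted: 2.1, 4.9, 7.6, 10.3, 11.8, 13.9, 14.3, 19.9, 21.8, 22.4, 23.5, 24.1, 29.4, 39.8, 41.3.
n = 15.
Position = ⌈65/100 · 15⌉ = ⌈9.75⌉ = 10.
The value at rank 10 is 22.4.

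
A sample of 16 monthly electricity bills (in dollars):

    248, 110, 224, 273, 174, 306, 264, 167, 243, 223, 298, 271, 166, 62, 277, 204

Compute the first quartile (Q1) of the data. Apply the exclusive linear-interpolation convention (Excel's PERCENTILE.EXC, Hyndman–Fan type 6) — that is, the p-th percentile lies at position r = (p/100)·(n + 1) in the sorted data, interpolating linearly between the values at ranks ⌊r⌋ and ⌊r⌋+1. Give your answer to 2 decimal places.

168.75

Sorted: 62, 110, 166, 167, 174, 204, 223, 224, 243, 248, 264, 271, 273, 277, 298, 306.
n = 16.
r = (25/100)·(16 + 1) = 4.25.
Rank 4 is 167 and rank 5 is 174.
Interpolate: 167 + 0.25·(174 − 167) = 167 + 0.25·7 = 168.75.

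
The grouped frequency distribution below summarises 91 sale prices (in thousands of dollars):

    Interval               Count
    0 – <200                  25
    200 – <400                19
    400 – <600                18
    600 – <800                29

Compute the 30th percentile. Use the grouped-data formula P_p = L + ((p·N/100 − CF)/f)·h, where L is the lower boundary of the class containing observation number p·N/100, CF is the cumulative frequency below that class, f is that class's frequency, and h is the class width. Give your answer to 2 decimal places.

224.21

N = 91; target position k = 30/100 · 91 = 27.3.
Cumulative frequencies: 25, 44, 62, 91.
Observation 27.3 falls in the class 200 – <400.
L = 200, CF = 25, f = 19, h = 200.
P30 = 200 + ((27.3 − 25)/19)·200 = 200 + 24.2105 = 224.211.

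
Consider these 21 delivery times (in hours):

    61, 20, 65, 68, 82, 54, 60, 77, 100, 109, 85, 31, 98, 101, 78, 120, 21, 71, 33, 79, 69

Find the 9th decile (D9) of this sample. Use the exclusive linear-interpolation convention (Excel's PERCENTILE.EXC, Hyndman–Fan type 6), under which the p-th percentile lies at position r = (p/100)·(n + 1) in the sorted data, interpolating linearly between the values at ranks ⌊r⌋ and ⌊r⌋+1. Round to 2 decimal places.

Sorted: 20, 21, 31, 33, 54, 60, 61, 65, 68, 69, 71, 77, 78, 79, 82, 85, 98, 100, 101, 109, 120.
n = 21.
r = (90/100)·(21 + 1) = 19.8.
Rank 19 is 101 and rank 20 is 109.
Interpolate: 101 + 0.8·(109 − 101) = 101 + 0.8·8 = 107.4.

107.40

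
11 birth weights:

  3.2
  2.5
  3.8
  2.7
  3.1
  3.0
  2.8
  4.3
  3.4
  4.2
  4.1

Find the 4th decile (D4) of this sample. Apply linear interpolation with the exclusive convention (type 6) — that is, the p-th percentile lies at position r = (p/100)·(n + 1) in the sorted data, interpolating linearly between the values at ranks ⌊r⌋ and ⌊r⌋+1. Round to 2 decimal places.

Sorted: 2.5, 2.7, 2.8, 3.0, 3.1, 3.2, 3.4, 3.8, 4.1, 4.2, 4.3.
n = 11.
r = (40/100)·(11 + 1) = 4.8.
Rank 4 is 3.0 and rank 5 is 3.1.
Interpolate: 3.0 + 0.8·(3.1 − 3.0) = 3.0 + 0.8·0.1 = 3.08.

3.08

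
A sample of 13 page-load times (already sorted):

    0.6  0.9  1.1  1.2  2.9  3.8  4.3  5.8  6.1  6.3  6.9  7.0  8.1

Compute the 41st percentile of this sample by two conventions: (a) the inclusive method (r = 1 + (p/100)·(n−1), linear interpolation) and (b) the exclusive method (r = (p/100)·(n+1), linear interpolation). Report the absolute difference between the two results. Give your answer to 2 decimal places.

0.16

n = 13.
(a) r = 5.92; between ranks 5 (2.9) and 6 (3.8): 3.728.
(b) r = 5.74; between ranks 5 (2.9) and 6 (3.8): 3.566.
|3.728 − 3.566| = 0.162.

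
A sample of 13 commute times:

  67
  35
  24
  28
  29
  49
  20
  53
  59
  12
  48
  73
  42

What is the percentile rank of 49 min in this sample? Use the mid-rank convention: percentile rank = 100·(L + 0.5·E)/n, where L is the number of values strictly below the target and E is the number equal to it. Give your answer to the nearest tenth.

Sorted: 12, 20, 24, 28, 29, 35, 42, 48, 49, 53, 59, 67, 73.
Count below 49: L = 8; count equal: E = 1; n = 13.
Percentile rank = 100·(8 + 0.5·1)/13 = 100·8.5/13 = 65.38.

65.4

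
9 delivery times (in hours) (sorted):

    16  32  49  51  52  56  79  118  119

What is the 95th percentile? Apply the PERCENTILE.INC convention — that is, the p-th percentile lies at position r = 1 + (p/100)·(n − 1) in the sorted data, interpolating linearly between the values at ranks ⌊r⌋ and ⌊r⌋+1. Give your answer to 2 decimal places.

n = 9.
r = 1 + (95/100)·(9 − 1) = 1 + 7.6 = 8.6.
Rank 8 is 118 and rank 9 is 119.
Interpolate: 118 + 0.6·(119 − 118) = 118 + 0.6·1 = 118.6.

118.60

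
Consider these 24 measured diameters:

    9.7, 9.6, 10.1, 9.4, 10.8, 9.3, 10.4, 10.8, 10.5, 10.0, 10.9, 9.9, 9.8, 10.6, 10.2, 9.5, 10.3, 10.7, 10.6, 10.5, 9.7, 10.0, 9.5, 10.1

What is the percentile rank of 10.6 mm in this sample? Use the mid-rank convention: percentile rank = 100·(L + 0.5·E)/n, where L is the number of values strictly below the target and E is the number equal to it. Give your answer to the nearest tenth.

79.2

Sorted: 9.3, 9.4, 9.5, 9.5, 9.6, 9.7, 9.7, 9.8, 9.9, 10.0, 10.0, 10.1, 10.1, 10.2, 10.3, 10.4, 10.5, 10.5, 10.6, 10.6, 10.7, 10.8, 10.8, 10.9.
Count below 10.6: L = 18; count equal: E = 2; n = 24.
Percentile rank = 100·(18 + 0.5·2)/24 = 100·19/24 = 79.17.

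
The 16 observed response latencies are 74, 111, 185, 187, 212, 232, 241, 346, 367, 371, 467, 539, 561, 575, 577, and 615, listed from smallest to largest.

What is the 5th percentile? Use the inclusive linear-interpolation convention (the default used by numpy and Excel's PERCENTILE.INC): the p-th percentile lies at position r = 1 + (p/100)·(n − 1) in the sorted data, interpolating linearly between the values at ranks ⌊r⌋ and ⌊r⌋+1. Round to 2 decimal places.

n = 16.
r = 1 + (5/100)·(16 − 1) = 1 + 0.75 = 1.75.
Rank 1 is 74 and rank 2 is 111.
Interpolate: 74 + 0.75·(111 − 74) = 74 + 0.75·37 = 101.75.

101.75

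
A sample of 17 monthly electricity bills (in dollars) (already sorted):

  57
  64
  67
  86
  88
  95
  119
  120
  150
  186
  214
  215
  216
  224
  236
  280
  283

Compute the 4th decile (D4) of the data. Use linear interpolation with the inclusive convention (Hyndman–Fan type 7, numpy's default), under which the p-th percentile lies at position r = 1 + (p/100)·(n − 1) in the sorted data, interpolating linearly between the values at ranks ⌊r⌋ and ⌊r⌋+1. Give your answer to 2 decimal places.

119.40

n = 17.
r = 1 + (40/100)·(17 − 1) = 1 + 6.4 = 7.4.
Rank 7 is 119 and rank 8 is 120.
Interpolate: 119 + 0.4·(120 − 119) = 119 + 0.4·1 = 119.4.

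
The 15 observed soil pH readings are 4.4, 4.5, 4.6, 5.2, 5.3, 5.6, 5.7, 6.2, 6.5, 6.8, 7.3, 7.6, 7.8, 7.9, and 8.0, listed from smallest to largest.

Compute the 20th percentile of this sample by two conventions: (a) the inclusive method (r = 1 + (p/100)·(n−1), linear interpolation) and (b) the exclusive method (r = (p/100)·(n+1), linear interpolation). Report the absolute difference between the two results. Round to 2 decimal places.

0.36

n = 15.
(a) r = 3.8; between ranks 3 (4.6) and 4 (5.2): 5.08.
(b) r = 3.2; between ranks 3 (4.6) and 4 (5.2): 4.72.
|5.08 − 4.72| = 0.36.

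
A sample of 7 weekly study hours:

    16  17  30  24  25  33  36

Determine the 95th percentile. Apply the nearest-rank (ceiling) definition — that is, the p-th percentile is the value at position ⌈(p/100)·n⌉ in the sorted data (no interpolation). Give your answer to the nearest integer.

Sorted: 16, 17, 24, 25, 30, 33, 36.
n = 7.
Position = ⌈95/100 · 7⌉ = ⌈6.65⌉ = 7.
The value at rank 7 is 36.

36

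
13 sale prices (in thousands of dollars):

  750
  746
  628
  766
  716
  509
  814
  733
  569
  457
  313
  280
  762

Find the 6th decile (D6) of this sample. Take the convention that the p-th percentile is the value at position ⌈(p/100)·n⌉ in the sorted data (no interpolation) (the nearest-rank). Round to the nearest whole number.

Sorted: 280, 313, 457, 509, 569, 628, 716, 733, 746, 750, 762, 766, 814.
n = 13.
Position = ⌈60/100 · 13⌉ = ⌈7.8⌉ = 8.
The value at rank 8 is 733.

733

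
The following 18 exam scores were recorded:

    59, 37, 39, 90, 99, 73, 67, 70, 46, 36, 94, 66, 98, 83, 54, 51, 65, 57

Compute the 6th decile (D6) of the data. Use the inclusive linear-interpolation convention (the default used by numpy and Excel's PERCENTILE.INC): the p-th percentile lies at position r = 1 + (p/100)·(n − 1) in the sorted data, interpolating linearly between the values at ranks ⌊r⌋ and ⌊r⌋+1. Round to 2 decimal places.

67.60

Sorted: 36, 37, 39, 46, 51, 54, 57, 59, 65, 66, 67, 70, 73, 83, 90, 94, 98, 99.
n = 18.
r = 1 + (60/100)·(18 − 1) = 1 + 10.2 = 11.2.
Rank 11 is 67 and rank 12 is 70.
Interpolate: 67 + 0.2·(70 − 67) = 67 + 0.2·3 = 67.6.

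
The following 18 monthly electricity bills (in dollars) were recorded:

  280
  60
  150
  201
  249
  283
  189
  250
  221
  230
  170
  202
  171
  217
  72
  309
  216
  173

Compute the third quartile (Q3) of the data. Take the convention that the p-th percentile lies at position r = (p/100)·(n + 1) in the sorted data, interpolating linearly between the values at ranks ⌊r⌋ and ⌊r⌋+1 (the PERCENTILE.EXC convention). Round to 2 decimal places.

Sorted: 60, 72, 150, 170, 171, 173, 189, 201, 202, 216, 217, 221, 230, 249, 250, 280, 283, 309.
n = 18.
r = (75/100)·(18 + 1) = 14.25.
Rank 14 is 249 and rank 15 is 250.
Interpolate: 249 + 0.25·(250 − 249) = 249 + 0.25·1 = 249.25.

249.25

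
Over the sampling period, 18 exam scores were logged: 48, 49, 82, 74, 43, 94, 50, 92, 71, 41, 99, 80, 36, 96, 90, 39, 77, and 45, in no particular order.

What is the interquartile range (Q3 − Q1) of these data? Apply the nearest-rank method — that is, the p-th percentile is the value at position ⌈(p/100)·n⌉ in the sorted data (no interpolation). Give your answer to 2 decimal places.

45.00

Sorted: 36, 39, 41, 43, 45, 48, 49, 50, 71, 74, 77, 80, 82, 90, 92, 94, 96, 99.
n = 18.
P25: rank ⌈25/100·18⌉ = 5 → 45.
P75: rank ⌈75/100·18⌉ = 14 → 90.
Difference: 90 − 45 = 45.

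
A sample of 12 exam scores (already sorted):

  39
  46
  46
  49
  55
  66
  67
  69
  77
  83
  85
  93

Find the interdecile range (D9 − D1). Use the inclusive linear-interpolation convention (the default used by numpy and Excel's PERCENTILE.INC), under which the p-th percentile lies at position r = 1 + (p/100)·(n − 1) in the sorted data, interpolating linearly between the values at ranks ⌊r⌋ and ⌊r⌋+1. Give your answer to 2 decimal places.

n = 12.
P10: r = 2.1; ranks 2–3 are 46, 46; interpolating gives 46.
P90: r = 10.9; ranks 10–11 are 83, 85; interpolating gives 84.8.
Difference: 84.8 − 46 = 38.8.

38.80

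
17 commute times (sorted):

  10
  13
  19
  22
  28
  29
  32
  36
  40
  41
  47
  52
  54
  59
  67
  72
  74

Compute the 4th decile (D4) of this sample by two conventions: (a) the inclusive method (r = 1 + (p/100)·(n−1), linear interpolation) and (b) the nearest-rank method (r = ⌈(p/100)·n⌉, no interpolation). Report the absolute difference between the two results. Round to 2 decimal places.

n = 17.
(a) r = 7.4; between ranks 7 (32) and 8 (36): 33.6.
(b) the nearest-rank method: rank 7 → 32.
|33.6 − 32| = 1.6.

1.60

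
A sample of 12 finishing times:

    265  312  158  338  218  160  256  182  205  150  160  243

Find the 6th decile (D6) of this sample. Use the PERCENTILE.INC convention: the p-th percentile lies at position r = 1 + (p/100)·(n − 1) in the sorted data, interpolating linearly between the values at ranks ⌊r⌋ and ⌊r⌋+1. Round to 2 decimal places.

233.00

Sorted: 150, 158, 160, 160, 182, 205, 218, 243, 256, 265, 312, 338.
n = 12.
r = 1 + (60/100)·(12 − 1) = 1 + 6.6 = 7.6.
Rank 7 is 218 and rank 8 is 243.
Interpolate: 218 + 0.6·(243 − 218) = 218 + 0.6·25 = 233.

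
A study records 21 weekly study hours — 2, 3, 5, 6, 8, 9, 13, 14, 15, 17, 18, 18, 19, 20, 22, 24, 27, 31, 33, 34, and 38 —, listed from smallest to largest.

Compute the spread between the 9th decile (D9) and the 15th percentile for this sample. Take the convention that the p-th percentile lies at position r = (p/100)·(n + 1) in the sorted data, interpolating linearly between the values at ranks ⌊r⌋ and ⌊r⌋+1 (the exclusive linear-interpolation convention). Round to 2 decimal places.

n = 21.
P15: r = 3.3; ranks 3–4 are 5, 6; interpolating gives 5.3.
P90: r = 19.8; ranks 19–20 are 33, 34; interpolating gives 33.8.
Difference: 33.8 − 5.3 = 28.5.

28.50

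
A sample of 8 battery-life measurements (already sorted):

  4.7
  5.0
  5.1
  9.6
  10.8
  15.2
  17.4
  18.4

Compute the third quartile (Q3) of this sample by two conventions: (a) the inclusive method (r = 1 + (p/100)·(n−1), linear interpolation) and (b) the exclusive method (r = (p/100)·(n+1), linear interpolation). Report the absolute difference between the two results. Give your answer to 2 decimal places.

n = 8.
(a) r = 6.25; between ranks 6 (15.2) and 7 (17.4): 15.75.
(b) r = 6.75; between ranks 6 (15.2) and 7 (17.4): 16.85.
|15.75 − 16.85| = 1.1.

1.10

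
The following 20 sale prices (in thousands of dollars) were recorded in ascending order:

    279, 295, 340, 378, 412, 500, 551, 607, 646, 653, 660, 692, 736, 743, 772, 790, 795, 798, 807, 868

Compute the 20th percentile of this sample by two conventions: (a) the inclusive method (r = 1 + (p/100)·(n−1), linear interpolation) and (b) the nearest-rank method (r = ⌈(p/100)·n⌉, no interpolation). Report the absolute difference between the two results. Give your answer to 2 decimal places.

27.20

n = 20.
(a) r = 4.8; between ranks 4 (378) and 5 (412): 405.2.
(b) the nearest-rank method: rank 4 → 378.
|405.2 − 378| = 27.2.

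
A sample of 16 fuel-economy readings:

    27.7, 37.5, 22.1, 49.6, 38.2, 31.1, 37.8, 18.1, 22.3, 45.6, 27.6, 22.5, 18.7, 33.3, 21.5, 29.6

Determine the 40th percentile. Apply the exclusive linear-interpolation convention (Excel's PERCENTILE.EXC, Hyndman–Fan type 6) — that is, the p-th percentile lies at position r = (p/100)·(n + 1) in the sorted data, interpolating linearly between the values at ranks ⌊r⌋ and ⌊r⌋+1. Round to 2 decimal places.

Sorted: 18.1, 18.7, 21.5, 22.1, 22.3, 22.5, 27.6, 27.7, 29.6, 31.1, 33.3, 37.5, 37.8, 38.2, 45.6, 49.6.
n = 16.
r = (40/100)·(16 + 1) = 6.8.
Rank 6 is 22.5 and rank 7 is 27.6.
Interpolate: 22.5 + 0.8·(27.6 − 22.5) = 22.5 + 0.8·5.1 = 26.58.

26.58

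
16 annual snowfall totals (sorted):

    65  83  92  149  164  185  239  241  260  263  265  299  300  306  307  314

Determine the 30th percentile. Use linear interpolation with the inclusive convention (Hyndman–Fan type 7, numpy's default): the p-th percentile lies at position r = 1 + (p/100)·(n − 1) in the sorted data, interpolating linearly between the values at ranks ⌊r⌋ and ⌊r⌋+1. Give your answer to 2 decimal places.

174.50

n = 16.
r = 1 + (30/100)·(16 − 1) = 1 + 4.5 = 5.5.
Rank 5 is 164 and rank 6 is 185.
Interpolate: 164 + 0.5·(185 − 164) = 164 + 0.5·21 = 174.5.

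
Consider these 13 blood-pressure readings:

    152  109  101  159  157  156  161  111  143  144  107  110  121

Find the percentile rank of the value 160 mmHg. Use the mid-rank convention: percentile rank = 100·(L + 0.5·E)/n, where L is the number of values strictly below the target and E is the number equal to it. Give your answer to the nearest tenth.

Sorted: 101, 107, 109, 110, 111, 121, 143, 144, 152, 156, 157, 159, 161.
Count below 160: L = 12; count equal: E = 0; n = 13.
Percentile rank = 100·(12 + 0.5·0)/13 = 100·12/13 = 92.31.

92.3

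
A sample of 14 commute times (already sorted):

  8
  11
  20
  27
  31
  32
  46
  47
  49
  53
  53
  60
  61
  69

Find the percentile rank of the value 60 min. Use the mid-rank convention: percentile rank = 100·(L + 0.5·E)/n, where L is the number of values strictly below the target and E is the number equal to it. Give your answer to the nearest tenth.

82.1

Count below 60: L = 11; count equal: E = 1; n = 14.
Percentile rank = 100·(11 + 0.5·1)/14 = 100·11.5/14 = 82.14.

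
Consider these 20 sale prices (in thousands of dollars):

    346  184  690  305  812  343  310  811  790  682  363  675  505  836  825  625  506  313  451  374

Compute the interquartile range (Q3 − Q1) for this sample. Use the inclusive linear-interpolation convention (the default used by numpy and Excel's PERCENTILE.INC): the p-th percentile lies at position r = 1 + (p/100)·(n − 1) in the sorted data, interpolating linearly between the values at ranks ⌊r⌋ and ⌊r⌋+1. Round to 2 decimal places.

Sorted: 184, 305, 310, 313, 343, 346, 363, 374, 451, 505, 506, 625, 675, 682, 690, 790, 811, 812, 825, 836.
n = 20.
P25: r = 5.75; ranks 5–6 are 343, 346; interpolating gives 345.25.
P75: r = 15.25; ranks 15–16 are 690, 790; interpolating gives 715.
Difference: 715 − 345.25 = 369.75.

369.75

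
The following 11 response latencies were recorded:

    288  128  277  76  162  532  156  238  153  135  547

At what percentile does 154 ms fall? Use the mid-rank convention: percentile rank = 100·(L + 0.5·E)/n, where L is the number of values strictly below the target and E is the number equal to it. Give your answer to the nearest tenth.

36.4

Sorted: 76, 128, 135, 153, 156, 162, 238, 277, 288, 532, 547.
Count below 154: L = 4; count equal: E = 0; n = 11.
Percentile rank = 100·(4 + 0.5·0)/11 = 100·4/11 = 36.36.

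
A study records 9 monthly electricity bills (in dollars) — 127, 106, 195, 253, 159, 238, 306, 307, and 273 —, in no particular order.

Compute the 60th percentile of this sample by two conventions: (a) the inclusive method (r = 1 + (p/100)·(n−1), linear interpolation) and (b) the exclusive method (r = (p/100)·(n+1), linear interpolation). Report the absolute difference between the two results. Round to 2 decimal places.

Sorted: 106, 127, 159, 195, 238, 253, 273, 306, 307.
n = 9.
(a) r = 5.8; between ranks 5 (238) and 6 (253): 250.
(b) r = 6 → value at rank 6 = 253.
|250 − 253| = 3.

3.00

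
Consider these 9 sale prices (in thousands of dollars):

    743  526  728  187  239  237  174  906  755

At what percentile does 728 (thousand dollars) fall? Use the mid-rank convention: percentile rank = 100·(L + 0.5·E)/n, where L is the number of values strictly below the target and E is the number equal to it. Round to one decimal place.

Sorted: 174, 187, 237, 239, 526, 728, 743, 755, 906.
Count below 728: L = 5; count equal: E = 1; n = 9.
Percentile rank = 100·(5 + 0.5·1)/9 = 100·5.5/9 = 61.11.

61.1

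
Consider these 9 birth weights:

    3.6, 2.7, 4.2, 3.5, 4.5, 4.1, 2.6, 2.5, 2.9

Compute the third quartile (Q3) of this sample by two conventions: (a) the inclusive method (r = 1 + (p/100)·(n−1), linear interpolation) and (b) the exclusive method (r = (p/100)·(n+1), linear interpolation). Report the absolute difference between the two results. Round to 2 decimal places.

0.05

Sorted: 2.5, 2.6, 2.7, 2.9, 3.5, 3.6, 4.1, 4.2, 4.5.
n = 9.
(a) r = 7 → value at rank 7 = 4.1.
(b) r = 7.5; between ranks 7 (4.1) and 8 (4.2): 4.15.
|4.1 − 4.15| = 0.05.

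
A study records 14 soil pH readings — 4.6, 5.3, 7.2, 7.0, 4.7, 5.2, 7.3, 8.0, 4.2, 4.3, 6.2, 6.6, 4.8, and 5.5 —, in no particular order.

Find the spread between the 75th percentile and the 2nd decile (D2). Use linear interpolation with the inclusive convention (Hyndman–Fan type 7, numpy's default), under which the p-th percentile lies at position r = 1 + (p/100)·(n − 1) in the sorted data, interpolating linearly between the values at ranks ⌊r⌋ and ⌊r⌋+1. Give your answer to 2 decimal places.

2.24

Sorted: 4.2, 4.3, 4.6, 4.7, 4.8, 5.2, 5.3, 5.5, 6.2, 6.6, 7.0, 7.2, 7.3, 8.0.
n = 14.
P20: r = 3.6; ranks 3–4 are 4.6, 4.7; interpolating gives 4.66.
P75: r = 10.75; ranks 10–11 are 6.6, 7.0; interpolating gives 6.9.
Difference: 6.9 − 4.66 = 2.24.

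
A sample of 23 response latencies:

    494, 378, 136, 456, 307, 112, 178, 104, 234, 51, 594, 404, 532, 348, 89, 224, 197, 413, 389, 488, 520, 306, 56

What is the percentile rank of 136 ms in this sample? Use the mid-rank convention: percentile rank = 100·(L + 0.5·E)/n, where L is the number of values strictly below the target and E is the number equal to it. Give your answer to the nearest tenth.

23.9

Sorted: 51, 56, 89, 104, 112, 136, 178, 197, 224, 234, 306, 307, 348, 378, 389, 404, 413, 456, 488, 494, 520, 532, 594.
Count below 136: L = 5; count equal: E = 1; n = 23.
Percentile rank = 100·(5 + 0.5·1)/23 = 100·5.5/23 = 23.91.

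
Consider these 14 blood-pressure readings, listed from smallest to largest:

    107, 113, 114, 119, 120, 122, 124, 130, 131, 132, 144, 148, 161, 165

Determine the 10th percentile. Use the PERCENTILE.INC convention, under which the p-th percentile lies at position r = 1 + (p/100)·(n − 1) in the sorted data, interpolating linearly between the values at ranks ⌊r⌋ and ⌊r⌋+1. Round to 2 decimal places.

n = 14.
r = 1 + (10/100)·(14 − 1) = 1 + 1.3 = 2.3.
Rank 2 is 113 and rank 3 is 114.
Interpolate: 113 + 0.3·(114 − 113) = 113 + 0.3·1 = 113.3.

113.30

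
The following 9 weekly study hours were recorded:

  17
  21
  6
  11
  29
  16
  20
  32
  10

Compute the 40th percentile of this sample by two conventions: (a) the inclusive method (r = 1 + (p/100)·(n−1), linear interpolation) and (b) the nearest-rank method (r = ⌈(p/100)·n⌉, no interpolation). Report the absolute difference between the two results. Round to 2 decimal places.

0.20

Sorted: 6, 10, 11, 16, 17, 20, 21, 29, 32.
n = 9.
(a) r = 4.2; between ranks 4 (16) and 5 (17): 16.2.
(b) the nearest-rank method: rank 4 → 16.
|16.2 − 16| = 0.2.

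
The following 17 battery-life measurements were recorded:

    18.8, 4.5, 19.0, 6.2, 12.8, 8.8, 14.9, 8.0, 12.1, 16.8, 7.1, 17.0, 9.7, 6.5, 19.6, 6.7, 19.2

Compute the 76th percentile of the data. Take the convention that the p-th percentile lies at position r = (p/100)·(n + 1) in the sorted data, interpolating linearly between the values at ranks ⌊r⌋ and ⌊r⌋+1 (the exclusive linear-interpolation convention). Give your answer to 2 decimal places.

18.22

Sorted: 4.5, 6.2, 6.5, 6.7, 7.1, 8.0, 8.8, 9.7, 12.1, 12.8, 14.9, 16.8, 17.0, 18.8, 19.0, 19.2, 19.6.
n = 17.
r = (76/100)·(17 + 1) = 13.68.
Rank 13 is 17.0 and rank 14 is 18.8.
Interpolate: 17.0 + 0.68·(18.8 − 17.0) = 17.0 + 0.68·1.8 = 18.224.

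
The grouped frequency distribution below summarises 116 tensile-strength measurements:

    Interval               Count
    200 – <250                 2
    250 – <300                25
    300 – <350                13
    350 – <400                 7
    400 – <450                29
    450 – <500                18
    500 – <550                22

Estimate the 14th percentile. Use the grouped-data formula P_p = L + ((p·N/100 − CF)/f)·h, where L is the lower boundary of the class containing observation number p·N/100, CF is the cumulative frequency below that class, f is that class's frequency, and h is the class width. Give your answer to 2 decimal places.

278.48

N = 116; target position k = 14/100 · 116 = 16.24.
Cumulative frequencies: 2, 27, 40, 47, 76, 94, 116.
Observation 16.24 falls in the class 250 – <300.
L = 250, CF = 2, f = 25, h = 50.
P14 = 250 + ((16.24 − 2)/25)·50 = 250 + 28.48 = 278.48.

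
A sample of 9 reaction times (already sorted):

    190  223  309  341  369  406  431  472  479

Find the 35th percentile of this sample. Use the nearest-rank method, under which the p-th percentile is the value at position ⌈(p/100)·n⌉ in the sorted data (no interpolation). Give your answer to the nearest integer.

341

n = 9.
Position = ⌈35/100 · 9⌉ = ⌈3.15⌉ = 4.
The value at rank 4 is 341.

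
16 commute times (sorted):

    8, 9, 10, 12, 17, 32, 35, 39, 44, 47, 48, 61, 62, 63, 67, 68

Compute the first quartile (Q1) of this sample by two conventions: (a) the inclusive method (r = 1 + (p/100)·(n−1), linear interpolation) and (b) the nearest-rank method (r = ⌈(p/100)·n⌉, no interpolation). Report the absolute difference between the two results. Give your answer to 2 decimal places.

3.75

n = 16.
(a) r = 4.75; between ranks 4 (12) and 5 (17): 15.75.
(b) the nearest-rank method: rank 4 → 12.
|15.75 − 12| = 3.75.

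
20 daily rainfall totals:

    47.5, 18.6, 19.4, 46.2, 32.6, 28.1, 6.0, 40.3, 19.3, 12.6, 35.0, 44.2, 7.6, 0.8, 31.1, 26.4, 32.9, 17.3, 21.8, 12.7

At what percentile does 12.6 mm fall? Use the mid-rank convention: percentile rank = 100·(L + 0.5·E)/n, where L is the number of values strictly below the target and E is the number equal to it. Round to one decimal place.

Sorted: 0.8, 6.0, 7.6, 12.6, 12.7, 17.3, 18.6, 19.3, 19.4, 21.8, 26.4, 28.1, 31.1, 32.6, 32.9, 35.0, 40.3, 44.2, 46.2, 47.5.
Count below 12.6: L = 3; count equal: E = 1; n = 20.
Percentile rank = 100·(3 + 0.5·1)/20 = 100·3.5/20 = 17.5.

17.5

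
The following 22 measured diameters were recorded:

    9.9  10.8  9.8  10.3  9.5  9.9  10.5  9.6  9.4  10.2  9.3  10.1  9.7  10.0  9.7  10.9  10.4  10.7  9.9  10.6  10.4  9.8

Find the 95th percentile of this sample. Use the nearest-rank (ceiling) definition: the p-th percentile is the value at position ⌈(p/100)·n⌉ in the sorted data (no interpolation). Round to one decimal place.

10.8

Sorted: 9.3, 9.4, 9.5, 9.6, 9.7, 9.7, 9.8, 9.8, 9.9, 9.9, 9.9, 10.0, 10.1, 10.2, 10.3, 10.4, 10.4, 10.5, 10.6, 10.7, 10.8, 10.9.
n = 22.
Position = ⌈95/100 · 22⌉ = ⌈20.9⌉ = 21.
The value at rank 21 is 10.8.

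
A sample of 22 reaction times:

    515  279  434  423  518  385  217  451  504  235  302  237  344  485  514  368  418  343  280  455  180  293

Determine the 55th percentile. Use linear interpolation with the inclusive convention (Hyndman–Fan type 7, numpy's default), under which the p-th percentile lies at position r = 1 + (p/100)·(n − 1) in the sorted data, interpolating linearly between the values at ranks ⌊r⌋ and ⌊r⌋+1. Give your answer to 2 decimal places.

403.15

Sorted: 180, 217, 235, 237, 279, 280, 293, 302, 343, 344, 368, 385, 418, 423, 434, 451, 455, 485, 504, 514, 515, 518.
n = 22.
r = 1 + (55/100)·(22 − 1) = 1 + 11.55 = 12.55.
Rank 12 is 385 and rank 13 is 418.
Interpolate: 385 + 0.55·(418 − 385) = 385 + 0.55·33 = 403.15.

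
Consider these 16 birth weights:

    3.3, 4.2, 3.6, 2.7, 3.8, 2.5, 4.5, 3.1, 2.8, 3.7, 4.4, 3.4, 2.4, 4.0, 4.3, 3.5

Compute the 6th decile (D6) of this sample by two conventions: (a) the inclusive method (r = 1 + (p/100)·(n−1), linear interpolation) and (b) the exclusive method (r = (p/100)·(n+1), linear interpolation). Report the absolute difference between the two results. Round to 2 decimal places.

0.02

Sorted: 2.4, 2.5, 2.7, 2.8, 3.1, 3.3, 3.4, 3.5, 3.6, 3.7, 3.8, 4.0, 4.2, 4.3, 4.4, 4.5.
n = 16.
(a) r = 10 → value at rank 10 = 3.7.
(b) r = 10.2; between ranks 10 (3.7) and 11 (3.8): 3.72.
|3.7 − 3.72| = 0.02.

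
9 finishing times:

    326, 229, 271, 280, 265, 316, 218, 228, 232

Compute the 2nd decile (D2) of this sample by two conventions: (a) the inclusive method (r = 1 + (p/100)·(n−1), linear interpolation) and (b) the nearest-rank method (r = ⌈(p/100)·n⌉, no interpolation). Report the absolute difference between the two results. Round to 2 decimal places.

0.60

Sorted: 218, 228, 229, 232, 265, 271, 280, 316, 326.
n = 9.
(a) r = 2.6; between ranks 2 (228) and 3 (229): 228.6.
(b) the nearest-rank method: rank 2 → 228.
|228.6 − 228| = 0.6.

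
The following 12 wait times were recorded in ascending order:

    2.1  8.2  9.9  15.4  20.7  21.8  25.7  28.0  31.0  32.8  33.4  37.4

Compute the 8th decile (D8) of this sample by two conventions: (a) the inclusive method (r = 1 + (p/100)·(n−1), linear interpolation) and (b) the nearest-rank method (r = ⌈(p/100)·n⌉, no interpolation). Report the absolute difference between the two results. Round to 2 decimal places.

n = 12.
(a) r = 9.8; between ranks 9 (31.0) and 10 (32.8): 32.44.
(b) the nearest-rank method: rank 10 → 32.8.
|32.44 − 32.8| = 0.36.

0.36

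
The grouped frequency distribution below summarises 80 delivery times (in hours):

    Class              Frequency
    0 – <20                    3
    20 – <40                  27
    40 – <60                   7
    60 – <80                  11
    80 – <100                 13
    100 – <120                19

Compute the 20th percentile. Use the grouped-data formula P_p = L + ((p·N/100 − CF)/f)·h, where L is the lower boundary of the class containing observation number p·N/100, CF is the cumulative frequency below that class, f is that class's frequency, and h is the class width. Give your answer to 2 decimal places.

29.63

N = 80; target position k = 20/100 · 80 = 16.
Cumulative frequencies: 3, 30, 37, 48, 61, 80.
Observation 16 falls in the class 20 – <40.
L = 20, CF = 3, f = 27, h = 20.
P20 = 20 + ((16 − 3)/27)·20 = 20 + 9.62963 = 29.6296.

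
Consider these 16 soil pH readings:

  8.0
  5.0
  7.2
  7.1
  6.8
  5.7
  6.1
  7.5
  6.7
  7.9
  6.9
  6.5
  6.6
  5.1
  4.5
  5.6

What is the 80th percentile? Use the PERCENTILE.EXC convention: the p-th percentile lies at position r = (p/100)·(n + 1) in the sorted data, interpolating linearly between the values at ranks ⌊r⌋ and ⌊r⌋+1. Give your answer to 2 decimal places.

7.38

Sorted: 4.5, 5.0, 5.1, 5.6, 5.7, 6.1, 6.5, 6.6, 6.7, 6.8, 6.9, 7.1, 7.2, 7.5, 7.9, 8.0.
n = 16.
r = (80/100)·(16 + 1) = 13.6.
Rank 13 is 7.2 and rank 14 is 7.5.
Interpolate: 7.2 + 0.6·(7.5 − 7.2) = 7.2 + 0.6·0.3 = 7.38.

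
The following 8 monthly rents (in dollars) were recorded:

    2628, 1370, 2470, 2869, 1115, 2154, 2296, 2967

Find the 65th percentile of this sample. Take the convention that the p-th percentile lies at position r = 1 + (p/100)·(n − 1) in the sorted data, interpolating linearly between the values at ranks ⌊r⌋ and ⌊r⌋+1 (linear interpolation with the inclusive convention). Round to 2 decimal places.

Sorted: 1115, 1370, 2154, 2296, 2470, 2628, 2869, 2967.
n = 8.
r = 1 + (65/100)·(8 − 1) = 1 + 4.55 = 5.55.
Rank 5 is 2470 and rank 6 is 2628.
Interpolate: 2470 + 0.55·(2628 − 2470) = 2470 + 0.55·158 = 2556.9.

2556.90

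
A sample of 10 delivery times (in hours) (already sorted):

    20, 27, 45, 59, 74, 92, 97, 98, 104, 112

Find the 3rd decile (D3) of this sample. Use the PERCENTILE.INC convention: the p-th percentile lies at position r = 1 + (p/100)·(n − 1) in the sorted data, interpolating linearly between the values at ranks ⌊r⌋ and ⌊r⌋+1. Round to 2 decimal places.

n = 10.
r = 1 + (30/100)·(10 − 1) = 1 + 2.7 = 3.7.
Rank 3 is 45 and rank 4 is 59.
Interpolate: 45 + 0.7·(59 − 45) = 45 + 0.7·14 = 54.8.

54.80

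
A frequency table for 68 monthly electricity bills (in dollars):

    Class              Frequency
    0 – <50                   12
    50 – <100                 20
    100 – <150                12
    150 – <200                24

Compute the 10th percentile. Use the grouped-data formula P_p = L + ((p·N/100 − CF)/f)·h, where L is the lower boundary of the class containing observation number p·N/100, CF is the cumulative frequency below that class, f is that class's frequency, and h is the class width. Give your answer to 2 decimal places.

N = 68; target position k = 10/100 · 68 = 6.8.
Cumulative frequencies: 12, 32, 44, 68.
Observation 6.8 falls in the class 0 – <50.
L = 0, CF = 0, f = 12, h = 50.
P10 = 0 + ((6.8 − 0)/12)·50 = 0 + 28.3333 = 28.3333.

28.33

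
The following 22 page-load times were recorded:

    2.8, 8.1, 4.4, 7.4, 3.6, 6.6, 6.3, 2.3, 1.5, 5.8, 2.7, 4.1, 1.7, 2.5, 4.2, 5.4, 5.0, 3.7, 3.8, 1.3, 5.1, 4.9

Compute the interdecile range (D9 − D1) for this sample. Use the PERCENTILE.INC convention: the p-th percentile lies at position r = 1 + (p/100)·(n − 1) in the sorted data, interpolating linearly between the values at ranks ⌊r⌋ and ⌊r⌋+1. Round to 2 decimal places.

Sorted: 1.3, 1.5, 1.7, 2.3, 2.5, 2.7, 2.8, 3.6, 3.7, 3.8, 4.1, 4.2, 4.4, 4.9, 5.0, 5.1, 5.4, 5.8, 6.3, 6.6, 7.4, 8.1.
n = 22.
P10: r = 3.1; ranks 3–4 are 1.7, 2.3; interpolating gives 1.76.
P90: r = 19.9; ranks 19–20 are 6.3, 6.6; interpolating gives 6.57.
Difference: 6.57 − 1.76 = 4.81.

4.81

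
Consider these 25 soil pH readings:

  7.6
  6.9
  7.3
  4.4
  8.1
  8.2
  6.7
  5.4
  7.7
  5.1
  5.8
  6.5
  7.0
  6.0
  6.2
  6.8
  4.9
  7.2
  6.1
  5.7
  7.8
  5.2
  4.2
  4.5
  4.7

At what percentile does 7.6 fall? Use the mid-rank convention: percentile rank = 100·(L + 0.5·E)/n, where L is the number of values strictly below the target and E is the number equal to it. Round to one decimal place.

Sorted: 4.2, 4.4, 4.5, 4.7, 4.9, 5.1, 5.2, 5.4, 5.7, 5.8, 6.0, 6.1, 6.2, 6.5, 6.7, 6.8, 6.9, 7.0, 7.2, 7.3, 7.6, 7.7, 7.8, 8.1, 8.2.
Count below 7.6: L = 20; count equal: E = 1; n = 25.
Percentile rank = 100·(20 + 0.5·1)/25 = 100·20.5/25 = 82.

82.0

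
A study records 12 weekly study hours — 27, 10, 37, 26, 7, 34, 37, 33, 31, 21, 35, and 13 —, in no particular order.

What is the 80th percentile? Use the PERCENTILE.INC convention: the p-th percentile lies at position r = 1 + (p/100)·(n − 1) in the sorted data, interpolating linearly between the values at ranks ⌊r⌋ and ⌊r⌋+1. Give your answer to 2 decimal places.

34.80

Sorted: 7, 10, 13, 21, 26, 27, 31, 33, 34, 35, 37, 37.
n = 12.
r = 1 + (80/100)·(12 − 1) = 1 + 8.8 = 9.8.
Rank 9 is 34 and rank 10 is 35.
Interpolate: 34 + 0.8·(35 − 34) = 34 + 0.8·1 = 34.8.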